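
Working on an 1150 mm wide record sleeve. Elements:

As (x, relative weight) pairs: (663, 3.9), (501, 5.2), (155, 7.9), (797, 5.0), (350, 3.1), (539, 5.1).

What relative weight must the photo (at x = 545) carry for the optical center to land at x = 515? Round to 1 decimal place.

Existing Σw = 30.2 (3.9 + 5.2 + 7.9 + 5.0 + 3.1 + 5.1); existing moment 3.9·663 + 5.2·501 + 7.9·155 + 5.0·797 + 3.1·350 + 5.1·539 = 14234.3.
Balance at x = 515 requires (14234.3 + w·545) / (30.2 + w) = 515.
So w = (515·30.2 − 14234.3)/(545 − 515) = 1318.7/30 ≈ 43.96.

w ≈ 44.0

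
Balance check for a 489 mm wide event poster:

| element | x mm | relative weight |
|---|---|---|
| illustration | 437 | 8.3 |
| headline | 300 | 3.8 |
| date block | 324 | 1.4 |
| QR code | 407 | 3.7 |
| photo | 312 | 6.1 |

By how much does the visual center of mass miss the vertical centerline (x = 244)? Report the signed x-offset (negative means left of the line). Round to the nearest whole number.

Σw = 8.3 + 3.8 + 1.4 + 3.7 + 6.1 = 23.3.
x-moment: 8.3·437 + 3.8·300 + 1.4·324 + 3.7·407 + 6.1·312 = 8629.8; centroid 8629.8/23.3 ≈ 370.38.
Offset from x = 244: 370.38 − 244 ≈ 126.38.

≈ 126 mm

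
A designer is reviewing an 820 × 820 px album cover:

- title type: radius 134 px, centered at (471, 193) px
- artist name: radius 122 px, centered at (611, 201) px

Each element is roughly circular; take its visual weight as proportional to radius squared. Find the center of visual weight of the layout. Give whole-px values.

r² weights: title type 134² = 17956, artist name 122² = 14884. Total = 32840.
x: (17956·471 + 14884·611) / 32840 = 17551400 / 32840 ≈ 534.45
y: (17956·193 + 14884·201) / 32840 = 6457192 / 32840 ≈ 196.63

(534, 197)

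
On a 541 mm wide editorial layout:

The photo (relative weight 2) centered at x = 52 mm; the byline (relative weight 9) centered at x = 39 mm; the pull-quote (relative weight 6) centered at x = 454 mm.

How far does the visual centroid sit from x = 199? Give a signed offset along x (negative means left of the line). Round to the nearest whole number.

≈ -12 mm

Weights sum to 2 + 9 + 6 = 17.
Σw·x = 2·52 + 9·39 + 6·454 = 3179, so x̄ = 3179/17 ≈ 187.00.
Offset from x = 199: 187.00 − 199 ≈ -12.00.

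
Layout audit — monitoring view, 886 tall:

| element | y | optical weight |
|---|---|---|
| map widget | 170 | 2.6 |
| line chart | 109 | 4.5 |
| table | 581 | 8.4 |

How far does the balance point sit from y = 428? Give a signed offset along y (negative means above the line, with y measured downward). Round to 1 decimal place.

≈ -53.0

Total weight = 2.6 + 4.5 + 8.4 = 15.5.
Σw·y = 2.6·170 + 4.5·109 + 8.4·581 = 5812.9, so ȳ = 5812.9/15.5 ≈ 375.03.
Difference: 375.03 − 428 ≈ -52.97.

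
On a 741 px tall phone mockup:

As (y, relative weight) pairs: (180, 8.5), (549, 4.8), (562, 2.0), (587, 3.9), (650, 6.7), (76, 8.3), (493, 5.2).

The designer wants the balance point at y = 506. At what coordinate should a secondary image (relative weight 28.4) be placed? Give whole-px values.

New total weight: (8.5 + 4.8 + 2.0 + 3.9 + 6.7 + 8.3 + 5.2) + 28.4 = 67.8.
y: target moment 67.8×506 = 34306.8; current 8.5·180 + 4.8·549 + 2.0·562 + 3.9·587 + 6.7·650 + 8.3·76 + 5.2·493 = 15127.9; the secondary image supplies 19178.9, so y = 19178.9/28.4 ≈ 675.31.

y ≈ 675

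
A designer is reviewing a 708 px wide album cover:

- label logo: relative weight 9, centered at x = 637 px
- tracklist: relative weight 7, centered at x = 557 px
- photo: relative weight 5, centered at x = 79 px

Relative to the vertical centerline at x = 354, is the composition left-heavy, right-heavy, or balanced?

right-heavy

Weights sum to 9 + 7 + 5 = 21.
Σw·x = 9·637 + 7·557 + 5·79 = 10027, so x̄ = 10027/21 ≈ 477.48.
Since 477.5 is right of 354, the composition reads right-heavy.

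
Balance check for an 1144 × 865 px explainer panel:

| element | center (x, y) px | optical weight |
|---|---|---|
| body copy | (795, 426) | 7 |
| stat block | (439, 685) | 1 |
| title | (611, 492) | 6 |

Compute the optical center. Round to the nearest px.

(691, 473)

Weights sum to 7 + 1 + 6 = 14.
x: (7·795 + 1·439 + 6·611) / 14 = 9670 / 14 ≈ 690.71
y: (7·426 + 1·685 + 6·492) / 14 = 6619 / 14 ≈ 472.79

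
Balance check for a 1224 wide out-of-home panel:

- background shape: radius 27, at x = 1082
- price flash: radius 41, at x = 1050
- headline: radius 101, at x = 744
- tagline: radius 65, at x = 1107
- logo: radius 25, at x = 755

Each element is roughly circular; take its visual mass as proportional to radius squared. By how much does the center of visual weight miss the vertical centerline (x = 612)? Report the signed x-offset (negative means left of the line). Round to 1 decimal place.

Weights ∝ r²: background shape 27² = 729, price flash 41² = 1681, headline 101² = 10201, tagline 65² = 4225, logo 25² = 625; Σw = 17461.
Σw·x = 729·1082 + 1681·1050 + 10201·744 + 4225·1107 + 625·755 = 15292322, so x̄ = 15292322/17461 ≈ 875.80.
Offset from x = 612: 875.80 − 612 ≈ 263.80.

≈ 263.8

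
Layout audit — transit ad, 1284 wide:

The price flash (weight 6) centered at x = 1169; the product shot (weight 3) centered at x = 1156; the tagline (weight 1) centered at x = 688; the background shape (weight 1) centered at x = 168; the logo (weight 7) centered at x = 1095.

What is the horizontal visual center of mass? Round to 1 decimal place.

x ≈ 1055.7

Σw = 6 + 3 + 1 + 1 + 7 = 18.
Σw·x = 6·1169 + 3·1156 + 1·688 + 1·168 + 7·1095 = 19003, so x̄ = 19003/18 ≈ 1055.72.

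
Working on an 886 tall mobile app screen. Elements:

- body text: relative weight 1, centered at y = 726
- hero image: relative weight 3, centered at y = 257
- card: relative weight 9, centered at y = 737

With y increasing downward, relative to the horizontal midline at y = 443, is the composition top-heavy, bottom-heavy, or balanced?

bottom-heavy

Weights sum to 1 + 3 + 9 = 13.
y: (1·726 + 3·257 + 9·737) / 13 = 8130 / 13 ≈ 625.38
625.4 vs midline 443 → bottom-heavy.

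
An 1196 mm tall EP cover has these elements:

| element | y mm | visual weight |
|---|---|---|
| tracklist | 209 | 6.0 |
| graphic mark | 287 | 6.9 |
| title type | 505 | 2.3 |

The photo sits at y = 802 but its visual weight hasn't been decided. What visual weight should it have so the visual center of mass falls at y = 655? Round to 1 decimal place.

Fixed elements: Σw = 6.0 + 6.9 + 2.3 = 15.2, Σw·y = 6.0·209 + 6.9·287 + 2.3·505 = 4395.8.
For the centroid to hit 655: (4395.8 + w·802) / (15.2 + w) = 655.
Solving: w = (655·15.2 − 4395.8) / (802 − 655) = 5560.2 / 147 ≈ 37.82.

w ≈ 37.8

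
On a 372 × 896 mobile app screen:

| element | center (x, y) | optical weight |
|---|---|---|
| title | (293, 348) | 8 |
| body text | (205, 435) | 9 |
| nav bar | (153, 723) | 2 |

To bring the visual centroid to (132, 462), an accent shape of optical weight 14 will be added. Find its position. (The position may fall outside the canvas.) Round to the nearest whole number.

(-10, 507)

New total weight: (8 + 9 + 2) + 14 = 33.
x: target moment 33×132 = 4356; current 8·293 + 9·205 + 2·153 = 4495; the accent shape supplies -139, so x = -139/14 ≈ -9.93.
y: target moment 33×462 = 15246; current 8·348 + 9·435 + 2·723 = 8145; the accent shape supplies 7101, so y = 7101/14 ≈ 507.21.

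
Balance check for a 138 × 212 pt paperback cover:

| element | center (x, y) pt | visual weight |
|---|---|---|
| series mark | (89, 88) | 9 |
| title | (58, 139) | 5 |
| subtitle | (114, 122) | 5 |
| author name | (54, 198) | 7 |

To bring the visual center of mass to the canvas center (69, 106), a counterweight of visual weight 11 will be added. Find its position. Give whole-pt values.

With the counterweight, Σw becomes 9 + 5 + 5 + 7 + 11 = 37.
x: need Σw·x = 37·69 = 2553. Existing = 9·89 + 5·58 + 5·114 + 7·54 = 2039. Remainder 514 / 11 ≈ 46.73.
y: need Σw·y = 37·106 = 3922. Existing = 9·88 + 5·139 + 5·122 + 7·198 = 3483. Remainder 439 / 11 ≈ 39.91.

(47, 40)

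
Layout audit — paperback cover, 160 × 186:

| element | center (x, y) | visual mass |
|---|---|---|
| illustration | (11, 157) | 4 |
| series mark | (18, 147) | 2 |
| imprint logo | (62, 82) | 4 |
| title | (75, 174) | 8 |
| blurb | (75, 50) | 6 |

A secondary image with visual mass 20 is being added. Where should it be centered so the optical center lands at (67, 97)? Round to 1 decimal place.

New total weight: (4 + 2 + 4 + 8 + 6) + 20 = 44.
x: need Σw·x = 44·67 = 2948. Existing = 4·11 + 2·18 + 4·62 + 8·75 + 6·75 = 1378. Remainder 1570 / 20 ≈ 78.50.
y: need Σw·y = 44·97 = 4268. Existing = 4·157 + 2·147 + 4·82 + 8·174 + 6·50 = 2942. Remainder 1326 / 20 ≈ 66.30.

(78.5, 66.3)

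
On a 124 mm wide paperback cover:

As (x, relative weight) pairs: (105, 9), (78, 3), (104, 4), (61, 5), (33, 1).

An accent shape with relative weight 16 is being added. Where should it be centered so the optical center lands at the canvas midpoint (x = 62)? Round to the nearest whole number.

With the accent shape, Σw becomes 9 + 3 + 4 + 5 + 1 + 16 = 38.
Along x: (1933 + 16·x) / 38 = 62 (existing moment 9·105 + 3·78 + 4·104 + 5·61 + 1·33 = 1933) ⇒ x = (2356 − 1933) / 16 ≈ 26.44.

x ≈ 26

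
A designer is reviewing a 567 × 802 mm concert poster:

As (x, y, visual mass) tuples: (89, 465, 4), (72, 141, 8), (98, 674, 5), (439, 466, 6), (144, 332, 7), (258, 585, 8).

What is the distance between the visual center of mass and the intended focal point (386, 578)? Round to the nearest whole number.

Σw = 4 + 8 + 5 + 6 + 7 + 8 = 38.
Σw·x = 4·89 + 8·72 + 5·98 + 6·439 + 7·144 + 8·258 = 7128, so x̄ = 7128/38 ≈ 187.58.
Σw·y = 4·465 + 8·141 + 5·674 + 6·466 + 7·332 + 8·585 = 16158, so ȳ = 16158/38 ≈ 425.21.
Relative to (386, 578): Δ = (-198.42, -152.79); |Δ| = √(-198.42² + -152.79²) ≈ 250.43.

≈ 250 mm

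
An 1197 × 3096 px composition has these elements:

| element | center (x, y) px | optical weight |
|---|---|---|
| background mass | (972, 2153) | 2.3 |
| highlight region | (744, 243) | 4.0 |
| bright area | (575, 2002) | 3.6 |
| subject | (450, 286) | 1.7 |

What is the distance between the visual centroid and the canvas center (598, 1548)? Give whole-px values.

Weights sum to 2.3 + 4.0 + 3.6 + 1.7 = 11.6.
Σw·x = 2.3·972 + 4.0·744 + 3.6·575 + 1.7·450 = 8046.6, so x̄ = 8046.6/11.6 ≈ 693.67.
Σw·y = 2.3·2153 + 4.0·243 + 3.6·2002 + 1.7·286 = 13617.3, so ȳ = 13617.3/11.6 ≈ 1173.91.
Offset from (598, 1548): Δx ≈ 95.67, Δy ≈ -374.09; distance = √(Δx² + Δy²) ≈ 386.13.

≈ 386 px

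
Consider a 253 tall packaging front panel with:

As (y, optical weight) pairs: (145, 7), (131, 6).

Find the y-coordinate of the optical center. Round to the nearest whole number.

Weights sum to 7 + 6 = 13.
y-moment: 7·145 + 6·131 = 1801; centroid 1801/13 ≈ 138.54.

y ≈ 139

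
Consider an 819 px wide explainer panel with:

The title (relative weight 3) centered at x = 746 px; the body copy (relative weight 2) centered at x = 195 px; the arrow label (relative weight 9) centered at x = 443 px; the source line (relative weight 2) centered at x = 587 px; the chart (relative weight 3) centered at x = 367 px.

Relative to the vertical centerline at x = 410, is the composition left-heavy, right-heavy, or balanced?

Total weight = 3 + 2 + 9 + 2 + 3 = 19.
Σw·x = 3·746 + 2·195 + 9·443 + 2·587 + 3·367 = 8890, so x̄ = 8890/19 ≈ 467.89.
Since 467.9 is right of 410, the composition reads right-heavy.

right-heavy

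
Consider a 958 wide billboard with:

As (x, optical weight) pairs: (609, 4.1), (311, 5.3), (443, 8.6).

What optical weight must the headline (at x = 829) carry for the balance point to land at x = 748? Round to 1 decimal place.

Fixed elements: Σw = 4.1 + 5.3 + 8.6 = 18.0, Σw·x = 4.1·609 + 5.3·311 + 8.6·443 = 7955.0.
Set Σw·x/Σw = 748: (7955.0 + 829w) = 748·(18.0 + w).
So w = (748·18.0 − 7955.0)/(829 − 748) = 5509.0/81 ≈ 68.01.

w ≈ 68.0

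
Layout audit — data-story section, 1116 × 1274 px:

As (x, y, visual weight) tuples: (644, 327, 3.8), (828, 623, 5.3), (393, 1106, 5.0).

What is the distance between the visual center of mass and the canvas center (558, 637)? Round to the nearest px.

≈ 102 px

Total weight = 3.8 + 5.3 + 5.0 = 14.1.
x: (3.8·644 + 5.3·828 + 5.0·393) / 14.1 = 8800.6 / 14.1 ≈ 624.16
y: (3.8·327 + 5.3·623 + 5.0·1106) / 14.1 = 10074.5 / 14.1 ≈ 714.50
Relative to (558, 637): Δ = (66.16, 77.50); |Δ| = √(66.16² + 77.50²) ≈ 101.90.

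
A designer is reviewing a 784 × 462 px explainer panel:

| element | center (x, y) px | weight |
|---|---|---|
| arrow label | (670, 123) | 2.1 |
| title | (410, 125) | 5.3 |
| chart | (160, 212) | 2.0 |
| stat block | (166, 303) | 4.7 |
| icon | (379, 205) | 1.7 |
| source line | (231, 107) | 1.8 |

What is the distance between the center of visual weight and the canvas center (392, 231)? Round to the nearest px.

Total weight = 2.1 + 5.3 + 2.0 + 4.7 + 1.7 + 1.8 = 17.6.
x: (2.1·670 + 5.3·410 + 2.0·160 + 4.7·166 + 1.7·379 + 1.8·231) / 17.6 = 5740.3 / 17.6 ≈ 326.15
y: (2.1·123 + 5.3·125 + 2.0·212 + 4.7·303 + 1.7·205 + 1.8·107) / 17.6 = 3310.0 / 17.6 ≈ 188.07
From (392, 231): dx = -65.85, dy = -42.93, so the distance is √(dx²+dy²) ≈ 78.61.

≈ 79 px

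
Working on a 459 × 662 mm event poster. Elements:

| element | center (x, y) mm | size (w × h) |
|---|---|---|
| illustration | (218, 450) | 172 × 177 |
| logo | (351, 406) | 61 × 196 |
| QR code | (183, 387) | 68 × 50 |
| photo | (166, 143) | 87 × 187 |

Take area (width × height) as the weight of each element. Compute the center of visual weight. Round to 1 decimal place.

Areas: illustration 172·177 = 30444, logo 61·196 = 11956, QR code 68·50 = 3400, photo 87·187 = 16269. Total weight = 62069.
Σw·x = 30444·218 + 11956·351 + 3400·183 + 16269·166 = 14156202, so x̄ = 14156202/62069 ≈ 228.07.
Σw·y = 30444·450 + 11956·406 + 3400·387 + 16269·143 = 22196203, so ȳ = 22196203/62069 ≈ 357.61.

(228.1, 357.6)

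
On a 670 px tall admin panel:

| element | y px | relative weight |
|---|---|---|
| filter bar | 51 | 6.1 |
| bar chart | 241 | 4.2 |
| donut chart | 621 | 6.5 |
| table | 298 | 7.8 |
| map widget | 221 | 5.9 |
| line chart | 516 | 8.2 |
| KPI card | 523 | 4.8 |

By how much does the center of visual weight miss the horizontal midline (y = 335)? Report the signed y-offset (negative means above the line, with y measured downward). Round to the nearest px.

Weights sum to 6.1 + 4.2 + 6.5 + 7.8 + 5.9 + 8.2 + 4.8 = 43.5.
y: moment 15729.7 / weight 43.5 ≈ 361.60
Offset from y = 335: 361.60 − 335 ≈ 26.60.

≈ 27 px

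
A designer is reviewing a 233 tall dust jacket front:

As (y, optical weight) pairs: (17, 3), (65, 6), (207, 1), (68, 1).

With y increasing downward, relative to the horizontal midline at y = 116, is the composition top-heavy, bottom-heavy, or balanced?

top-heavy

Σw = 3 + 6 + 1 + 1 = 11.
y-moment: 3·17 + 6·65 + 1·207 + 1·68 = 716; centroid 716/11 ≈ 65.09.
65.1 vs midline 116 → top-heavy.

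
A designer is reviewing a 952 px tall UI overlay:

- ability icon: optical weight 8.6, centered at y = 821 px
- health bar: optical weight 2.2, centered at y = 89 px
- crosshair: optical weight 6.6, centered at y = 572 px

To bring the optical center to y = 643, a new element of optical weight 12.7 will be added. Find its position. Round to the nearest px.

y ≈ 655

With the new element, Σw becomes 8.6 + 2.2 + 6.6 + 12.7 = 30.1.
y: target moment 30.1×643 = 19354.3; current 8.6·821 + 2.2·89 + 6.6·572 = 11031.6; the new element supplies 8322.7, so y = 8322.7/12.7 ≈ 655.33.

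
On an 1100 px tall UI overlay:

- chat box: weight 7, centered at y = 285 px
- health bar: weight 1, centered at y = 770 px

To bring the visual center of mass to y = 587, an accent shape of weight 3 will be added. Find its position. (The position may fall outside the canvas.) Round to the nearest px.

y ≈ 1231

New total weight: (7 + 1) + 3 = 11.
y: need Σw·y = 11·587 = 6457. Existing = 7·285 + 1·770 = 2765. Remainder 3692 / 3 ≈ 1230.67.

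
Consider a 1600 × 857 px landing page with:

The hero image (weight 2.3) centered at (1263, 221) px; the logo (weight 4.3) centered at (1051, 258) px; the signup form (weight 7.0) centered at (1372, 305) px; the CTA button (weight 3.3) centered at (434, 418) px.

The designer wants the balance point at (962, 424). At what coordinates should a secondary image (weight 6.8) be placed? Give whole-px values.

(638, 723)

New total weight: (2.3 + 4.3 + 7.0 + 3.3) + 6.8 = 23.7.
x: need Σw·x = 23.7·962 = 22799.4. Existing = 2.3·1263 + 4.3·1051 + 7.0·1372 + 3.3·434 = 18460.4. Remainder 4339.0 / 6.8 ≈ 638.09.
y: need Σw·y = 23.7·424 = 10048.8. Existing = 2.3·221 + 4.3·258 + 7.0·305 + 3.3·418 = 5132.1. Remainder 4916.7 / 6.8 ≈ 723.04.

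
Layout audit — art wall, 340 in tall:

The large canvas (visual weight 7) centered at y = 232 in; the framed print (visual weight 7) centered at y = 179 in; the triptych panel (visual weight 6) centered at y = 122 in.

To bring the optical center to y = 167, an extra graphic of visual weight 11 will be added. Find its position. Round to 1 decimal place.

With the extra graphic, Σw becomes 7 + 7 + 6 + 11 = 31.
Along y: (3609 + 11·y) / 31 = 167 (existing moment 7·232 + 7·179 + 6·122 = 3609) ⇒ y = (5177 − 3609) / 11 ≈ 142.55.

y ≈ 142.5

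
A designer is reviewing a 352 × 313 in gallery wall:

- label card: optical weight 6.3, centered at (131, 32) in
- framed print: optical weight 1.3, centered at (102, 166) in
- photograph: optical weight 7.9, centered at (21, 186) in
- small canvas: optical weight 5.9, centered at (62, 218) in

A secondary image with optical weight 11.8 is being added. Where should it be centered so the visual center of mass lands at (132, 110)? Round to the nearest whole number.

(245, 41)

New total weight: (6.3 + 1.3 + 7.9 + 5.9) + 11.8 = 33.2.
Along x: (1489.6 + 11.8·x) / 33.2 = 132 (existing moment 6.3·131 + 1.3·102 + 7.9·21 + 5.9·62 = 1489.6) ⇒ x = (4382.4 − 1489.6) / 11.8 ≈ 245.15.
Along y: (3173.0 + 11.8·y) / 33.2 = 110 (existing moment 6.3·32 + 1.3·166 + 7.9·186 + 5.9·218 = 3173.0) ⇒ y = (3652.0 − 3173.0) / 11.8 ≈ 40.59.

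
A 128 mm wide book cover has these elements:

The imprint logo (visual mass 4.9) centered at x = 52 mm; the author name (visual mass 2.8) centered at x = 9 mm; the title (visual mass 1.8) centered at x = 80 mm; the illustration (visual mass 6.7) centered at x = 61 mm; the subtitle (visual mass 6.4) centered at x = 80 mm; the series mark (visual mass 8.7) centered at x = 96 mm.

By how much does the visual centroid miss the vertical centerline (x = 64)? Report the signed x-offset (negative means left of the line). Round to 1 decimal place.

Weights sum to 4.9 + 2.8 + 1.8 + 6.7 + 6.4 + 8.7 = 31.3.
Σw·x = 2179.9; x̄ = 2179.9/31.3 ≈ 69.65.
Against x = 64, that's 69.65 − 64 = 5.65.

≈ 5.6 mm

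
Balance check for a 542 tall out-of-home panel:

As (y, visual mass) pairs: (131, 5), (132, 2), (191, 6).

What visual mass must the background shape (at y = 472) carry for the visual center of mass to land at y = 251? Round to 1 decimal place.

Known weights sum to 5 + 2 + 6 = 13; their moment is 5·131 + 2·132 + 6·191 = 2065.
Balance at y = 251 requires (2065 + w·472) / (13 + w) = 251.
Solving: w = (251·13 − 2065) / (472 − 251) = 1198 / 221 ≈ 5.42.

w ≈ 5.4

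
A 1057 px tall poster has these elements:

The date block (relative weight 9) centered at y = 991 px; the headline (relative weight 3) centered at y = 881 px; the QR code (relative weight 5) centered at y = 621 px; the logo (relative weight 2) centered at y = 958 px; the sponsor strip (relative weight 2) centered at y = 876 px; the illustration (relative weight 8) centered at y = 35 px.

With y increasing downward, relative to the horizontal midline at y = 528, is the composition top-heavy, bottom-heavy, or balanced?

Weights sum to 9 + 3 + 5 + 2 + 2 + 8 = 29.
Σw·y = 18615; ȳ = 18615/29 ≈ 641.90.
641.9 vs midline 528 → bottom-heavy.

bottom-heavy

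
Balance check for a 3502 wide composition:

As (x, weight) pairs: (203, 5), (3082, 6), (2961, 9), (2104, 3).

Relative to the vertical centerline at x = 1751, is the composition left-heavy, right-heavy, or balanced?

right-heavy

Σw = 5 + 6 + 9 + 3 = 23.
Σw·x = 5·203 + 6·3082 + 9·2961 + 3·2104 = 52468, so x̄ = 52468/23 ≈ 2281.22.
2281.2 vs midline 1751 → right-heavy.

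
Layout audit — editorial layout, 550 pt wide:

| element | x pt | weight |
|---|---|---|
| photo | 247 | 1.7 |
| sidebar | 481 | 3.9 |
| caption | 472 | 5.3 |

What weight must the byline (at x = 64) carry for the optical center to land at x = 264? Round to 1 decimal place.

Known weights sum to 1.7 + 3.9 + 5.3 = 10.9; their moment is 1.7·247 + 3.9·481 + 5.3·472 = 4797.4.
Balance at x = 264 requires (4797.4 + w·64) / (10.9 + w) = 264.
Rearranging, w·(64 − 264) = 264·10.9 − 4797.4 = -1919.8, so w ≈ -1919.8/-200 = 9.60.

w ≈ 9.6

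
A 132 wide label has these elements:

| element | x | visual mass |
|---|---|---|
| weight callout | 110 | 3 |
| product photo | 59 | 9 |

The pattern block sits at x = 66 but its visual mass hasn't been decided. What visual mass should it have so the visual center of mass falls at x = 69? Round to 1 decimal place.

Known weights sum to 3 + 9 = 12; their moment is 3·110 + 9·59 = 861.
Set Σw·x/Σw = 69: (861 + 66w) = 69·(12 + w).
So w = (69·12 − 861)/(66 − 69) = -33/-3 ≈ 11.00.

w ≈ 11.0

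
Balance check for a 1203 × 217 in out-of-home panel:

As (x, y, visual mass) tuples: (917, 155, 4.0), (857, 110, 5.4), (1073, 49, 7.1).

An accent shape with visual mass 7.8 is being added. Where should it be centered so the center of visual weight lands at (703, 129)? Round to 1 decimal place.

After adding the accent shape, total weight = 4.0 + 5.4 + 7.1 + 7.8 = 24.3.
x: target moment 24.3×703 = 17082.9; current 4.0·917 + 5.4·857 + 7.1·1073 = 15914.1; the accent shape supplies 1168.8, so x = 1168.8/7.8 ≈ 149.85.
y: target moment 24.3×129 = 3134.7; current 4.0·155 + 5.4·110 + 7.1·49 = 1561.9; the accent shape supplies 1572.8, so y = 1572.8/7.8 ≈ 201.64.

(149.8, 201.6)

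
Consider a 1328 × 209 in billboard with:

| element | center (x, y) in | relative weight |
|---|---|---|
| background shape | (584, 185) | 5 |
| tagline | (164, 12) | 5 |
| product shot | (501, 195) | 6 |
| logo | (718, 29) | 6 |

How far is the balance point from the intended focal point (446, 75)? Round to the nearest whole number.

≈ 64 in

Σw = 5 + 5 + 6 + 6 = 22.
x-moment: 5·584 + 5·164 + 6·501 + 6·718 = 11054; centroid 11054/22 ≈ 502.45.
y-moment: 5·185 + 5·12 + 6·195 + 6·29 = 2329; centroid 2329/22 ≈ 105.86.
Relative to (446, 75): Δ = (56.45, 30.86); |Δ| = √(56.45² + 30.86²) ≈ 64.34.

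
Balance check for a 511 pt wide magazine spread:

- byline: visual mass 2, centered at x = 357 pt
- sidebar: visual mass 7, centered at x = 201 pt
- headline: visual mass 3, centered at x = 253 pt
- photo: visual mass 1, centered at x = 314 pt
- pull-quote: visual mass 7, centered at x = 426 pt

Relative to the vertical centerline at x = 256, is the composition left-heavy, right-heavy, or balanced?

Weights sum to 2 + 7 + 3 + 1 + 7 = 20.
Σw·x = 2·357 + 7·201 + 3·253 + 1·314 + 7·426 = 6176, so x̄ = 6176/20 ≈ 308.80.
308.8 lies right of the midline 256, so the layout is right-heavy.

right-heavy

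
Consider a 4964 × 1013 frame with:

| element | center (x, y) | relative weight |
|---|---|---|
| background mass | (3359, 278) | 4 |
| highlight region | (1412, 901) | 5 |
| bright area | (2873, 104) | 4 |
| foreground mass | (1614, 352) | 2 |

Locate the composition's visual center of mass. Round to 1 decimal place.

(2347.7, 449.1)

Weights sum to 4 + 5 + 4 + 2 = 15.
x: (4·3359 + 5·1412 + 4·2873 + 2·1614) / 15 = 35216 / 15 ≈ 2347.73
y: (4·278 + 5·901 + 4·104 + 2·352) / 15 = 6737 / 15 ≈ 449.13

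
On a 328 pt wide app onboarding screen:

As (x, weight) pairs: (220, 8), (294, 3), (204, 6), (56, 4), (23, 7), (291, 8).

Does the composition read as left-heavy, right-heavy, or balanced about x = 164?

right-heavy

Σw = 8 + 3 + 6 + 4 + 7 + 8 = 36.
x: moment 6579 / weight 36 ≈ 182.75
182.8 lies right of the midline 164, so the layout is right-heavy.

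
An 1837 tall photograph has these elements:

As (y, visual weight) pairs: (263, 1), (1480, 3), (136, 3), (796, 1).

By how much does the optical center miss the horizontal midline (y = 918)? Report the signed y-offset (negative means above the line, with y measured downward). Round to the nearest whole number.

Total weight = 1 + 3 + 3 + 1 = 8.
y: (1·263 + 3·1480 + 3·136 + 1·796) / 8 = 5907 / 8 ≈ 738.38
Offset from y = 918: 738.38 − 918 ≈ -179.62.

≈ -180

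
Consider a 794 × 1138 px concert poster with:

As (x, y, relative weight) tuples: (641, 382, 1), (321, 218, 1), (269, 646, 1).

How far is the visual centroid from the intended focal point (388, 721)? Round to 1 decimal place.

Total weight = 1 + 1 + 1 = 3.
x-moment: 1·641 + 1·321 + 1·269 = 1231; centroid 1231/3 ≈ 410.33.
y-moment: 1·382 + 1·218 + 1·646 = 1246; centroid 1246/3 ≈ 415.33.
Relative to (388, 721): Δ = (22.33, -305.67); |Δ| = √(22.33² + -305.67²) ≈ 306.48.

≈ 306.5 px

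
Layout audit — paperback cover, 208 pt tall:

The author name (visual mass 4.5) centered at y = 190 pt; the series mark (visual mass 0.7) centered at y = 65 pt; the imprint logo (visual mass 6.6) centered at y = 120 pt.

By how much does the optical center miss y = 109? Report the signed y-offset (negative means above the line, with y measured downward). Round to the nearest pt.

Σw = 4.5 + 0.7 + 6.6 = 11.8.
y: (4.5·190 + 0.7·65 + 6.6·120) / 11.8 = 1692.5 / 11.8 ≈ 143.43
Against y = 109, that's 143.43 − 109 = 34.43.

≈ 34 pt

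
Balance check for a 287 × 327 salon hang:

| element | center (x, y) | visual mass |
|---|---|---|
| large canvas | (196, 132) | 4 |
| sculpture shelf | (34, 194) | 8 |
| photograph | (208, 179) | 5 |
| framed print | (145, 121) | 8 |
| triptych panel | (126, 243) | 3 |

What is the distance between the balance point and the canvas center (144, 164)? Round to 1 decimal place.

Total weight = 4 + 8 + 5 + 8 + 3 = 28.
x-moment: 4·196 + 8·34 + 5·208 + 8·145 + 3·126 = 3634; centroid 3634/28 ≈ 129.79.
y-moment: 4·132 + 8·194 + 5·179 + 8·121 + 3·243 = 4672; centroid 4672/28 ≈ 166.86.
Offset from (144, 164): Δx ≈ -14.21, Δy ≈ 2.86; distance = √(Δx² + Δy²) ≈ 14.50.

≈ 14.5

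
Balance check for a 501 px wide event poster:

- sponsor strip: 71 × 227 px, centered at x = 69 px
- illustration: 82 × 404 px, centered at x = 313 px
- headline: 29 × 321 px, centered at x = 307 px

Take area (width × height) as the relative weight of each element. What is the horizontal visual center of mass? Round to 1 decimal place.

x ≈ 244.9

Areas: sponsor strip 71·227 = 16117, illustration 82·404 = 33128, headline 29·321 = 9309. Total weight = 58554.
x: (16117·69 + 33128·313 + 9309·307) / 58554 = 14339000 / 58554 ≈ 244.89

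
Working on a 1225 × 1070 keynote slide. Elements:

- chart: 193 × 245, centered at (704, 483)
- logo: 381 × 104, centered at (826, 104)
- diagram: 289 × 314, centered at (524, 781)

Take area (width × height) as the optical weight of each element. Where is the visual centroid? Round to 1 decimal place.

(639.3, 550.7)

Areas: chart 193·245 = 47285, logo 381·104 = 39624, diagram 289·314 = 90746. Total weight = 177655.
x-moment: 47285·704 + 39624·826 + 90746·524 = 113568968; centroid 113568968/177655 ≈ 639.27.
y-moment: 47285·483 + 39624·104 + 90746·781 = 97832177; centroid 97832177/177655 ≈ 550.69.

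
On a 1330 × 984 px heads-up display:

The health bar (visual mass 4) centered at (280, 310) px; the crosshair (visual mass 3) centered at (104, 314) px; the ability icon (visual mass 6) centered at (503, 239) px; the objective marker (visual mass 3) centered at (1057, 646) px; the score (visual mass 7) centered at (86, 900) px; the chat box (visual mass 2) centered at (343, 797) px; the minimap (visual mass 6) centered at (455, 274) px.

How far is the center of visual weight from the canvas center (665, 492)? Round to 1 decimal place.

≈ 289.6 px

Total weight = 4 + 3 + 6 + 3 + 7 + 2 + 6 = 31.
x-moment: 4·280 + 3·104 + 6·503 + 3·1057 + 7·86 + 2·343 + 6·455 = 11639; centroid 11639/31 ≈ 375.45.
y-moment: 4·310 + 3·314 + 6·239 + 3·646 + 7·900 + 2·797 + 6·274 = 15092; centroid 15092/31 ≈ 486.84.
Offset from (665, 492): Δx ≈ -289.55, Δy ≈ -5.16; distance = √(Δx² + Δy²) ≈ 289.59.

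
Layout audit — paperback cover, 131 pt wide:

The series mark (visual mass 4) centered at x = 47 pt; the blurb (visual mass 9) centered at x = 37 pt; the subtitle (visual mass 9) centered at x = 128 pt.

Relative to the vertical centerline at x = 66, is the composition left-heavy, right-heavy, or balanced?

right-heavy

Weights sum to 4 + 9 + 9 = 22.
x-moment: 4·47 + 9·37 + 9·128 = 1673; centroid 1673/22 ≈ 76.05.
76.0 vs midline 66 → right-heavy.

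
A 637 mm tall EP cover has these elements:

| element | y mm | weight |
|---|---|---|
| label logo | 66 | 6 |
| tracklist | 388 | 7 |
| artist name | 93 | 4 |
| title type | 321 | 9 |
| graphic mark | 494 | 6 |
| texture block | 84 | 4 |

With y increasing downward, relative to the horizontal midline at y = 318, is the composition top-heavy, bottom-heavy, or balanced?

Total weight = 6 + 7 + 4 + 9 + 6 + 4 = 36.
Σw·y = 6·66 + 7·388 + 4·93 + 9·321 + 6·494 + 4·84 = 9673, so ȳ = 9673/36 ≈ 268.69.
268.7 lies above (smaller y than) the midline 318, so the layout is top-heavy.

top-heavy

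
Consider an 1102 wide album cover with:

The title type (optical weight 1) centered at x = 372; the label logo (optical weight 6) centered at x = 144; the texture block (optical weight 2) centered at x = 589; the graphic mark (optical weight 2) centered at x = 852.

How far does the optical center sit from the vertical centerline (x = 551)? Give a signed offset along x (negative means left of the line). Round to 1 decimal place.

≈ -176.6

Weights sum to 1 + 6 + 2 + 2 = 11.
x: (1·372 + 6·144 + 2·589 + 2·852) / 11 = 4118 / 11 ≈ 374.36
Offset from x = 551: 374.36 − 551 ≈ -176.64.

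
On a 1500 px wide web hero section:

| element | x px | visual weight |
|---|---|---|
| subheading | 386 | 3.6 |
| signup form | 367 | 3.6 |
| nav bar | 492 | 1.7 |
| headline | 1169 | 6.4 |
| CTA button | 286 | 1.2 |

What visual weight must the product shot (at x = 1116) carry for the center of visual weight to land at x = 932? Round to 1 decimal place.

w ≈ 21.8

Fixed elements: Σw = 3.6 + 3.6 + 1.7 + 6.4 + 1.2 = 16.5, Σw·x = 3.6·386 + 3.6·367 + 1.7·492 + 6.4·1169 + 1.2·286 = 11372.0.
Balance at x = 932 requires (11372.0 + w·1116) / (16.5 + w) = 932.
Solving: w = (932·16.5 − 11372.0) / (1116 − 932) = 4006.0 / 184 ≈ 21.77.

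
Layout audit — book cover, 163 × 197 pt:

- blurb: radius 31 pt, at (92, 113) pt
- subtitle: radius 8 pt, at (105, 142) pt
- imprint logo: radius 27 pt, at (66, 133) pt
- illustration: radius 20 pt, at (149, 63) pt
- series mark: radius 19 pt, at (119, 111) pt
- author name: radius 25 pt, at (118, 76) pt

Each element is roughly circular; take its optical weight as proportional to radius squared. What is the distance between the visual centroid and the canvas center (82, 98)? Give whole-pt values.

Weights ∝ r²: blurb 31² = 961, subtitle 8² = 64, imprint logo 27² = 729, illustration 20² = 400, series mark 19² = 361, author name 25² = 625; Σw = 3140.
Σw·x = 961·92 + 64·105 + 729·66 + 400·149 + 361·119 + 625·118 = 319555, so x̄ = 319555/3140 ≈ 101.77.
Σw·y = 961·113 + 64·142 + 729·133 + 400·63 + 361·111 + 625·76 = 327409, so ȳ = 327409/3140 ≈ 104.27.
Offset from (82, 98): Δx ≈ 19.77, Δy ≈ 6.27; distance = √(Δx² + Δy²) ≈ 20.74.

≈ 21 pt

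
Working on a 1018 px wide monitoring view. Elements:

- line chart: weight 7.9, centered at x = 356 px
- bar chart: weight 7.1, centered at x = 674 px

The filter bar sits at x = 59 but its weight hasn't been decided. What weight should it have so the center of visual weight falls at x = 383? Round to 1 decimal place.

Known weights sum to 7.9 + 7.1 = 15.0; their moment is 7.9·356 + 7.1·674 = 7597.8.
For the centroid to hit 383: (7597.8 + w·59) / (15.0 + w) = 383.
Solving: w = (383·15.0 − 7597.8) / (59 − 383) = -1852.8 / -324 ≈ 5.72.

w ≈ 5.7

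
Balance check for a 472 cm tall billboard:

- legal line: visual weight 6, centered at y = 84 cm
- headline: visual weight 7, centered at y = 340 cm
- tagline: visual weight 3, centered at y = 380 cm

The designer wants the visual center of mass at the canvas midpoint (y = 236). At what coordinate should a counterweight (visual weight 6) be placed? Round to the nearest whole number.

New total weight: (6 + 7 + 3) + 6 = 22.
y: need Σw·y = 22·236 = 5192. Existing = 6·84 + 7·340 + 3·380 = 4024. Remainder 1168 / 6 ≈ 194.67.

y ≈ 195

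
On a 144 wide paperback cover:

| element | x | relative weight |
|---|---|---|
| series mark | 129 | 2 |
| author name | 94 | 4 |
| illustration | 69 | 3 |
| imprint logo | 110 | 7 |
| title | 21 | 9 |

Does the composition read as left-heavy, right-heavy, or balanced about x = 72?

balanced

Total weight = 2 + 4 + 3 + 7 + 9 = 25.
x-moment: 2·129 + 4·94 + 3·69 + 7·110 + 9·21 = 1800; centroid 1800/25 ≈ 72.00.
That equals the midline 72 — balanced.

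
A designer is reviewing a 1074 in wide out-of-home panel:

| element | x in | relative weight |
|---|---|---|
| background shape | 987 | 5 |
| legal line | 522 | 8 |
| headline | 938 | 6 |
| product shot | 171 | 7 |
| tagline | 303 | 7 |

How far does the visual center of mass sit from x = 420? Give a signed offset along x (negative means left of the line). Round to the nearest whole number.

≈ 127 in

Total weight = 5 + 8 + 6 + 7 + 7 = 33.
x: (5·987 + 8·522 + 6·938 + 7·171 + 7·303) / 33 = 18057 / 33 ≈ 547.18
Difference: 547.18 − 420 ≈ 127.18.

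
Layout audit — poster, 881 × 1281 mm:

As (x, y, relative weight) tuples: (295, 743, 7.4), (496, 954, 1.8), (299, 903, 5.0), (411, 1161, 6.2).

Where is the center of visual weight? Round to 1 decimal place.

(349.0, 927.9)

Weights sum to 7.4 + 1.8 + 5.0 + 6.2 = 20.4.
x: (7.4·295 + 1.8·496 + 5.0·299 + 6.2·411) / 20.4 = 7119.0 / 20.4 ≈ 348.97
y: (7.4·743 + 1.8·954 + 5.0·903 + 6.2·1161) / 20.4 = 18928.6 / 20.4 ≈ 927.87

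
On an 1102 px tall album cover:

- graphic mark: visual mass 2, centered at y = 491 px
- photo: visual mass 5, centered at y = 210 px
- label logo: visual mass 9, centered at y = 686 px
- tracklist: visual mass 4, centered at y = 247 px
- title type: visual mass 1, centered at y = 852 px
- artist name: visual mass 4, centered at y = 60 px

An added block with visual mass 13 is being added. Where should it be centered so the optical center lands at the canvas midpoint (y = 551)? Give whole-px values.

y ≈ 819

With the added block, Σw becomes 2 + 5 + 9 + 4 + 1 + 4 + 13 = 38.
Along y: (10286 + 13·y) / 38 = 551 (existing moment 2·491 + 5·210 + 9·686 + 4·247 + 1·852 + 4·60 = 10286) ⇒ y = (20938 − 10286) / 13 ≈ 819.38.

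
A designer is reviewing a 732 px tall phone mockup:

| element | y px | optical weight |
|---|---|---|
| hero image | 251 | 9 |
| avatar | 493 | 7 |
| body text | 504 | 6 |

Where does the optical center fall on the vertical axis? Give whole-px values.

Total weight = 9 + 7 + 6 = 22.
Σw·y = 9·251 + 7·493 + 6·504 = 8734, so ȳ = 8734/22 ≈ 397.00.

y ≈ 397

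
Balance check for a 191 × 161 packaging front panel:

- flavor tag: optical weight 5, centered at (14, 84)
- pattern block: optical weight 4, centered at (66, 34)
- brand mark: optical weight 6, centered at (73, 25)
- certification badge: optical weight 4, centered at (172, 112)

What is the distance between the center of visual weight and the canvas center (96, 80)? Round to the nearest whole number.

Weights sum to 5 + 4 + 6 + 4 = 19.
x-moment: 5·14 + 4·66 + 6·73 + 4·172 = 1460; centroid 1460/19 ≈ 76.84.
y-moment: 5·84 + 4·34 + 6·25 + 4·112 = 1154; centroid 1154/19 ≈ 60.74.
Relative to (96, 80): Δ = (-19.16, -19.26); |Δ| = √(-19.16² + -19.26²) ≈ 27.17.

≈ 27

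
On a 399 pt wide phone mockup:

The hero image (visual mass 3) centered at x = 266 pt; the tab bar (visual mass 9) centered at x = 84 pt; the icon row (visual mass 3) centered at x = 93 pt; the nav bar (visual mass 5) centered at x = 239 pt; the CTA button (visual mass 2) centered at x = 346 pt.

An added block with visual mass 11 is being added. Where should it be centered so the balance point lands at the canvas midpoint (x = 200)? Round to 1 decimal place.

New total weight: (3 + 9 + 3 + 5 + 2) + 11 = 33.
Along x: (3720 + 11·x) / 33 = 200 (existing moment 3·266 + 9·84 + 3·93 + 5·239 + 2·346 = 3720) ⇒ x = (6600 − 3720) / 11 ≈ 261.82.

x ≈ 261.8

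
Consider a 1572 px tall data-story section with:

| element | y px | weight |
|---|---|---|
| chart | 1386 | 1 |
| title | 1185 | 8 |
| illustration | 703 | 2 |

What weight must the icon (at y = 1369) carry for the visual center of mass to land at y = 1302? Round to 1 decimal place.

Fixed elements: Σw = 1 + 8 + 2 = 11, Σw·y = 1·1386 + 8·1185 + 2·703 = 12272.
Set Σw·y/Σw = 1302: (12272 + 1369w) = 1302·(11 + w).
So w = (1302·11 − 12272)/(1369 − 1302) = 2050/67 ≈ 30.60.

w ≈ 30.6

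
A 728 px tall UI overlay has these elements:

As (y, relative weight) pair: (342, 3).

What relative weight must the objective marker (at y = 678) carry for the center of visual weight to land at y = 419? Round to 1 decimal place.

The single fixed element contributes weight 3, moment 3·342 = 1026.
For the centroid to hit 419: (1026 + w·678) / (3 + w) = 419.
Solving: w = (419·3 − 1026) / (678 − 419) = 231 / 259 ≈ 0.89.

w ≈ 0.9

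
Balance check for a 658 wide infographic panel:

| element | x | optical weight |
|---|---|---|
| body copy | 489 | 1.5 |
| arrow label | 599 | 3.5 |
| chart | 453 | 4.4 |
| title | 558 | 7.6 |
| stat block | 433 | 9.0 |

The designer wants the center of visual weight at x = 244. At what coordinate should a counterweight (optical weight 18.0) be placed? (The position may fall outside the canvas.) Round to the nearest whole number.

x ≈ -124

New total weight: (1.5 + 3.5 + 4.4 + 7.6 + 9.0) + 18.0 = 44.0.
x: target moment 44.0×244 = 10736.0; current 1.5·489 + 3.5·599 + 4.4·453 + 7.6·558 + 9.0·433 = 12961.0; the counterweight supplies -2225.0, so x = -2225.0/18.0 ≈ -123.61.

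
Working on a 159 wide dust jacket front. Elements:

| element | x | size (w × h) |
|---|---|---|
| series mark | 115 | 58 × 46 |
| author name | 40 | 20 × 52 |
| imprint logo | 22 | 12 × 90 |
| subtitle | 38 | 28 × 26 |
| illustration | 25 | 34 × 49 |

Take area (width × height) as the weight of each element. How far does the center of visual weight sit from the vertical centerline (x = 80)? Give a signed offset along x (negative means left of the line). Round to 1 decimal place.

≈ -18.5

Taking area as weight: series mark 58·46 = 2668, author name 20·52 = 1040, imprint logo 12·90 = 1080, subtitle 28·26 = 728, illustration 34·49 = 1666. Sum 7182.
x-moment: 2668·115 + 1040·40 + 1080·22 + 728·38 + 1666·25 = 441494; centroid 441494/7182 ≈ 61.47.
Offset from x = 80: 61.47 − 80 ≈ -18.53.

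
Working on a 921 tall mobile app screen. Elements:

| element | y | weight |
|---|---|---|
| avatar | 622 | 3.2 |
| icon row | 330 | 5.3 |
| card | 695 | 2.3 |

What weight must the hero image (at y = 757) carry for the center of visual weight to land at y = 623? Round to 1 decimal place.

w ≈ 10.4

Fixed elements: Σw = 3.2 + 5.3 + 2.3 = 10.8, Σw·y = 3.2·622 + 5.3·330 + 2.3·695 = 5337.9.
Set Σw·y/Σw = 623: (5337.9 + 757w) = 623·(10.8 + w).
Solving: w = (623·10.8 − 5337.9) / (757 − 623) = 1390.5 / 134 ≈ 10.38.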